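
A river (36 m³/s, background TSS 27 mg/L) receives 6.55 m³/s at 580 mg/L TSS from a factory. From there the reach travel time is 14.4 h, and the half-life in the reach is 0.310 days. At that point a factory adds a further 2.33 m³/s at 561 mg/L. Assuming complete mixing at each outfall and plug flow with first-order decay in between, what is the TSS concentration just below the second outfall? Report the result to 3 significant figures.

56.9 mg/L

After mixing, C = (36.00·27.00 + 6.550·580.0) / 42.55 = 4771/42.55 = 112.1 mg/L; combined flow 42.55 m³/s.
Half-life 0.310 d → k = ln 2 / 0.310 = 2.236 d⁻¹.
After decay, C = 112.1 × e^(−kt) = 112.1 × 0.2614 = 29.31 mg/L.
At the second outfall, C = (42.55·29.31 + 2.330·561.0) / (42.55 + 2.330) = 56.92 mg/L.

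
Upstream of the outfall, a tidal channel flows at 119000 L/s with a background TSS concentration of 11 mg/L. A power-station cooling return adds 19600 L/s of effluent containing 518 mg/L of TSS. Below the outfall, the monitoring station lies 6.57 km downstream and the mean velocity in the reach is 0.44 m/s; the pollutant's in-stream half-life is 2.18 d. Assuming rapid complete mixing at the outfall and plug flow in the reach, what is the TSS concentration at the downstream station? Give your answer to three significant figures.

Flow-weighted average: C = (119000·11.00 + 19600·518.0) / 138600 = 11460000/138600 = 82.70 mg/L.
Travel time t = 6.57·1000 / 0.44 = 14930 s = 4.148 h.
Half-life 2.18 d → k = ln 2 / 2.18 = 0.3180 d⁻¹.
First-order decay: C = 82.70·exp(−k·t) = 82.70·0.9465 = 78.28 mg/L.

78.3 mg/L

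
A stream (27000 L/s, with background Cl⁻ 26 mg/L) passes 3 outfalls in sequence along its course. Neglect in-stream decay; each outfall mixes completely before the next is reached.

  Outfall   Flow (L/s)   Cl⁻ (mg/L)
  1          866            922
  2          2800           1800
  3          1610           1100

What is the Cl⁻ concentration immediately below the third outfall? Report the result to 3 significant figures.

After outfall 1: Q = 27000 + 866.0 = 27870 L/s; C = (27000·26.00 + 866.0·922.0)/27870 = 53.85 mg/L.
After outfall 2: Q = 27870 + 2800 = 30670 L/s; C = (27870·53.85 + 2800·1800)/30670 = 213.3 mg/L.
After outfall 3: Q = 30670 + 1610 = 32280 L/s; C = (30670·213.3 + 1610·1100)/32280 = 257.5 mg/L.

258 mg/L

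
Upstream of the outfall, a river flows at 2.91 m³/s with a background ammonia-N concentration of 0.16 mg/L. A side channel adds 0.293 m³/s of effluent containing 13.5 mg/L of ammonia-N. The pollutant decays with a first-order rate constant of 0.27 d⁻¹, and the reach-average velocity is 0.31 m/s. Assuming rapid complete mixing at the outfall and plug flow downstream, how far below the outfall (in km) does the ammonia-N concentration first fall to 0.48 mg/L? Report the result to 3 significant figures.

105 km

Flow-weighted average: C = (2.910·0.1600 + 0.2930·13.50) / 3.203 = 4.421/3.203 = 1.380 mg/L.
Set 1.380·exp(−k·t) = 0.48 → t = ln(1.380/0.48)/k = 338000 s = 93.89 h.
Distance = v·t = 0.31·338000 = 104800 m = 104.8 km.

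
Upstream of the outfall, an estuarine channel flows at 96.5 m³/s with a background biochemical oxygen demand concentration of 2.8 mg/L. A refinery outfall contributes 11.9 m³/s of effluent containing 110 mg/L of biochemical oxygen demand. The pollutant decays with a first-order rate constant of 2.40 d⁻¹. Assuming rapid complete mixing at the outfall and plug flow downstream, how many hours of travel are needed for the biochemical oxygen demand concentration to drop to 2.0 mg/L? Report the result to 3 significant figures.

Mass balance: C = (96.50·2.800 + 11.90·110.0) / 108.4 = 1579/108.4 = 14.57 mg/L.
14.57·exp(−k·t) = 2.0 → t = ln(14.57/2.0)/k = 71490 s = 19.86 h.

19.9 h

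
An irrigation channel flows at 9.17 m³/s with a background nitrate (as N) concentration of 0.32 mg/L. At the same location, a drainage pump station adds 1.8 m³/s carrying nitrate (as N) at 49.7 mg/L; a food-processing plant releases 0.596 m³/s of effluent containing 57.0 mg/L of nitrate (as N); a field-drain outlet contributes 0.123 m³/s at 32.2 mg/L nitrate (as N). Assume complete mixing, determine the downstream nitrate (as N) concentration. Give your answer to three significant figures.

11.1 mg/L

Conservation of mass: C = (9.170·0.3200 + 1.800·49.70 + 0.5960·57.00 + 0.1230·32.20) / 11.69 = 130.3/11.69 = 11.15 mg/L.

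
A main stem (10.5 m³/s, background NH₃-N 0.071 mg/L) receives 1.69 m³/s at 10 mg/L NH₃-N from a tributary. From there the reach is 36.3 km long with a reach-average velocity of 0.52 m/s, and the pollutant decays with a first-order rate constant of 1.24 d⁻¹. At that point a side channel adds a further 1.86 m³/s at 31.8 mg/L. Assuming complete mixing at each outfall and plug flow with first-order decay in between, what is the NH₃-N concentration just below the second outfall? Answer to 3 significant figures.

Mass balance: C = (10.50·0.07100 + 1.690·10.00) / 12.19 = 17.65/12.19 = 1.448 mg/L; combined flow 12.19 m³/s.
Travel time t = 36.3·1000 / 0.52 = 69810 s = 19.39 h.
After decay, C = 1.448 × e^(−kt) = 1.448 × 0.3672 = 0.5315 mg/L.
At the second outfall, C = (12.19·0.5315 + 1.860·31.80) / (12.19 + 1.860) = 4.671 mg/L.

4.67 mg/L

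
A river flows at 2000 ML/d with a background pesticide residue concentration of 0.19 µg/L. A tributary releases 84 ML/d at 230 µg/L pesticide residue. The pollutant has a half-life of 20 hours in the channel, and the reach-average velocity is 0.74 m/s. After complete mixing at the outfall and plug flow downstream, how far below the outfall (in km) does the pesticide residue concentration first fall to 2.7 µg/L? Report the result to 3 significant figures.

96.3 km

Mixed concentration C = ΣQC/ΣQ = (2000·0.1900 + 84.00·230.0) / 2084 = 19700/2084 = 9.453 µg/L.
Half-life 20 h → k = ln 2 / 20 = 0.03466 h⁻¹ = 0.8318 d⁻¹.
Set 9.453·exp(−k·t) = 2.7 → t = ln(9.453/2.7)/k = 130200 s = 36.16 h.
Distance = v·t = 0.74·130200 = 96320 m = 96.32 km.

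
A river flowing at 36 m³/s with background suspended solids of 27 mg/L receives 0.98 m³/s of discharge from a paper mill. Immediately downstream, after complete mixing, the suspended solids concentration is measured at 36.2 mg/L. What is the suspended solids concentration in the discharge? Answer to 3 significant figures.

374 mg/L

Mass balance: 36.00·27.00 + 0.9800·Cₑ = 36.98·36.20
→ Cₑ = (36.98·36.20 − 36.00·27.00) / 0.9800 = 374.2 mg/L.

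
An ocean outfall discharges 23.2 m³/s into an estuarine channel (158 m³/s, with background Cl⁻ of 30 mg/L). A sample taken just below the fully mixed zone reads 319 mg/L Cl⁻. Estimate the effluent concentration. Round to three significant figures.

Mass balance: 158.0·30.00 + 23.20·Cₑ = 181.2·319.0
→ Cₑ = (181.2·319.0 − 158.0·30.00) / 23.20 = 2287 mg/L.

2290 mg/L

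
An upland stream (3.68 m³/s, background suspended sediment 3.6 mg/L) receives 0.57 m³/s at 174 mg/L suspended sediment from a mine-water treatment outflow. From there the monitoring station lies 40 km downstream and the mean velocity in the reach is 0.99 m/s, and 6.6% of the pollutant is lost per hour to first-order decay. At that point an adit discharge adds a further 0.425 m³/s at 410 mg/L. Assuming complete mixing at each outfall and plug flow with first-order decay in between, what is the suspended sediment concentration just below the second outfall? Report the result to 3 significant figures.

Flow-weighted average: C = (3.680·3.600 + 0.5700·174.0) / 4.250 = 112.4/4.250 = 26.45 mg/L; combined flow 4.250 m³/s.
Travel time t = 40·1000 / 0.99 = 40400 s = 11.22 h.
6.6%/h lost → k = −ln(1 − 0.066) = 0.06828 h⁻¹.
First-order decay: C = 26.45·exp(−k·t) = 26.45·0.4647 = 12.29 mg/L.
Second outfall: C = (4.250·12.29 + 0.4250·410.0)/4.675 = 48.45 mg/L.

48.4 mg/L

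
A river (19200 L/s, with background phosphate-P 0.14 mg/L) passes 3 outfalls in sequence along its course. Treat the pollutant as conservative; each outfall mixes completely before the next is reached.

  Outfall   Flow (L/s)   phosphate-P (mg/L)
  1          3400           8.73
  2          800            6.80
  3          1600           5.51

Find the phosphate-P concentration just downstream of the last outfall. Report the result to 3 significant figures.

1.87 mg/L

After outfall 1: Q = 19200 + 3400 = 22600 L/s; C = (19200·0.1400 + 3400·8.730)/22600 = 1.432 mg/L.
After outfall 2: Q = 22600 + 800.0 = 23400 L/s; C = (22600·1.432 + 800.0·6.800)/23400 = 1.616 mg/L.
After outfall 3: Q = 23400 + 1600 = 25000 L/s; C = (23400·1.616 + 1600·5.510)/25000 = 1.865 mg/L.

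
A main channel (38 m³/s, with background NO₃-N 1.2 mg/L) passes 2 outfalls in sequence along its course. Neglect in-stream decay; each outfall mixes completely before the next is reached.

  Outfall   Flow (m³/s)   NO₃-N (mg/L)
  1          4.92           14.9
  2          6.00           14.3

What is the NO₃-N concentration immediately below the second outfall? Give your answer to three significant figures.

4.18 mg/L

Below outfall 1: Q → 42.92 m³/s, C = (38.00·1.200 + 4.920·14.90)/42.92 = 2.770 mg/L.
Below outfall 2: Q → 48.92 m³/s, C = (42.92·2.770 + 6.000·14.30)/48.92 = 4.185 mg/L.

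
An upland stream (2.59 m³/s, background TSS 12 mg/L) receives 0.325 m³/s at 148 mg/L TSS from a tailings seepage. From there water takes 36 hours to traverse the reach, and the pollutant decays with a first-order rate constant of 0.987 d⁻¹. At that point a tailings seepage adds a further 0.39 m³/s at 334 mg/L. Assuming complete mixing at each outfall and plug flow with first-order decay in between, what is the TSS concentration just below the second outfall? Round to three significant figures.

Flow-weighted average: C = (2.590·12.00 + 0.3250·148.0) / 2.915 = 79.18/2.915 = 27.16 mg/L; combined flow 2.915 m³/s.
Decay over the reach: 27.16·exp(−kt) = 27.16·0.2275 = 6.180 mg/L.
At the second outfall, C = (2.915·6.180 + 0.3900·334.0) / (2.915 + 0.3900) = 44.86 mg/L.

44.9 mg/L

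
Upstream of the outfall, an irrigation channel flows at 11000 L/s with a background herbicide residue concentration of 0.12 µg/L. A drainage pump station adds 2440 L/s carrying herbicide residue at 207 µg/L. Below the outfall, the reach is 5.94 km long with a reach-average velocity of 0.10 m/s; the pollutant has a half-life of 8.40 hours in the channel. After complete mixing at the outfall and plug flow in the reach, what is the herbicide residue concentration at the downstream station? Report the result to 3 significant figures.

9.66 µg/L

After mixing, C = (11000·0.1200 + 2440·207.0) / 13440 = 506400/13440 = 37.68 µg/L.
Travel time t = 5.94·1000 / 0.10 = 59400 s = 16.50 h.
Half-life 8.40 h → k = ln 2 / 8.40 = 0.08252 h⁻¹ = 1.980 d⁻¹.
Applying C = C₀e^(−kt): 37.68 × 0.2563 = 9.656 µg/L.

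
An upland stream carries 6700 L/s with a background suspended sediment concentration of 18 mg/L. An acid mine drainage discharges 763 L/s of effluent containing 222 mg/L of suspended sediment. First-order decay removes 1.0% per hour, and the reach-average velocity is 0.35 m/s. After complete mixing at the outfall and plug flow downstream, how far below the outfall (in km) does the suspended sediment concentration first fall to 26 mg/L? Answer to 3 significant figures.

Mass balance: C = (6700·18.00 + 763.0·222.0) / 7463 = 290000/7463 = 38.86 mg/L.
1.0%/h lost → k = −ln(1 − 0.01) = 0.01005 h⁻¹.
Set 38.86·exp(−k·t) = 26 → t = ln(38.86/26)/k = 143900 s = 39.98 h.
Distance = v·t = 0.35·143900 = 50370 m = 50.37 km.

50.4 km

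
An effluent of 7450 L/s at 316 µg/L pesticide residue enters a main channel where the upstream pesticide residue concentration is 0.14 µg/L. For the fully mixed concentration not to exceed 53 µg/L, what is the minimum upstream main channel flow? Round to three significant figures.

Set C_mix = 53: (Q·0.1400 + 7450·316.0) / (Q + 7450) = 53
→ Q = 7450·(316.0 − 53)/(53 − 0.1400) = 37070 L/s.

37100 L/s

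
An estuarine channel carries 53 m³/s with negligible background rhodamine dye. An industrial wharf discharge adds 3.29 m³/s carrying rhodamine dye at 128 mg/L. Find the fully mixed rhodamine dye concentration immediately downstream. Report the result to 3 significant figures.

Conservation of mass: C = (53.00·0 + 3.290·128.0) / 56.29 = 421.1/56.29 = 7.481 mg/L.

7.48 mg/L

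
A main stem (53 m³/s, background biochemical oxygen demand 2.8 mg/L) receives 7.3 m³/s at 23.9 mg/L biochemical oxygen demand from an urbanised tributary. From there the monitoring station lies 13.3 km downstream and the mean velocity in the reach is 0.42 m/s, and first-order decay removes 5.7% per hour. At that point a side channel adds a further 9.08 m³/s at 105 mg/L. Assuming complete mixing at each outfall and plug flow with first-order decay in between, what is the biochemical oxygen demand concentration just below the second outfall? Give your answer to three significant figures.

Mass balance: C = (53.00·2.800 + 7.300·23.90) / 60.30 = 322.9/60.30 = 5.354 mg/L; combined flow 60.30 m³/s.
Travel time t = 13.3·1000 / 0.42 = 31670 s = 8.796 h.
5.7%/h lost → k = −ln(1 − 0.057) = 0.05869 h⁻¹.
After decay, C = 5.354 × e^(−kt) = 5.354 × 0.5968 = 3.195 mg/L.
At the second outfall, C = (60.30·3.195 + 9.080·105.0) / (60.30 + 9.080) = 16.52 mg/L.

16.5 mg/L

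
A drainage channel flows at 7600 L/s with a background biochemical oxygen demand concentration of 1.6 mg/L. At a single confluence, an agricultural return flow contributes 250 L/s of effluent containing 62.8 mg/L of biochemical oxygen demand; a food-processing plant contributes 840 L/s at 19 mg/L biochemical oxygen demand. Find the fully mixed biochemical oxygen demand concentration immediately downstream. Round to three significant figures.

Mixed concentration C = ΣQC/ΣQ = (7600·1.600 + 250.0·62.80 + 840.0·19.00) / 8690 = 43820/8690 = 5.043 mg/L.

5.04 mg/L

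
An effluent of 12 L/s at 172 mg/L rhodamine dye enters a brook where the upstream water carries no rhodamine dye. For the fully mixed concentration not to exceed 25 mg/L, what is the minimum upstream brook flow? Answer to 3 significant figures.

Set C_mix = 25: (Q·0 + 12.00·172.0) / (Q + 12.00) = 25
→ Q = 12.00·(172.0 − 25)/(25 − 0) = 70.56 L/s.

70.6 L/s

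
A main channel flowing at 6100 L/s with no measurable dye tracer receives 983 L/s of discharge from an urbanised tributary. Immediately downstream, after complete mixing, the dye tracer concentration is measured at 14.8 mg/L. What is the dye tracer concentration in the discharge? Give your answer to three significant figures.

Mass balance: 6100·0 + 983.0·Cₑ = 7083·14.80
→ Cₑ = (7083·14.80 − 6100·0) / 983.0 = 106.6 mg/L.

107 mg/L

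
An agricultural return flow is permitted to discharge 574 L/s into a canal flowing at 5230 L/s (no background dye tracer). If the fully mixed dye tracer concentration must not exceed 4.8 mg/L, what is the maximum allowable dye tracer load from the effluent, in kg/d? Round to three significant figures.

Mass balance at the limit: 5230·0 + 574.0·Cₑ = 5804·4.8 → Cₑ = 48.54 mg/L.
574.0 L/s = 0.5740 m³/s. Load = 0.5740 m³/s × 48.54 g/m³ × 86 400 s/d = 2407 kg/d.

2410 kg/d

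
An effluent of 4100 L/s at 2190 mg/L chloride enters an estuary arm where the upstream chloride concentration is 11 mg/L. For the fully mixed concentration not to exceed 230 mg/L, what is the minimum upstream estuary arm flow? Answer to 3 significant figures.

36700 L/s

Set C_mix = 230: (Q·11.00 + 4100·2190) / (Q + 4100) = 230
→ Q = 4100·(2190 − 230)/(230 − 11.00) = 36690 L/s.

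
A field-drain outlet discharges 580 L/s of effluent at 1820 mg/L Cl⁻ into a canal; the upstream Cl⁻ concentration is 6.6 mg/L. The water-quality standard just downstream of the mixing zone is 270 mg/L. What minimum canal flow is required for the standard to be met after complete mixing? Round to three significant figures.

Set C_mix = 270: (Q·6.600 + 580.0·1820) / (Q + 580.0) = 270
→ Q = 580.0·(1820 − 270)/(270 − 6.600) = 3413 L/s.

3410 L/s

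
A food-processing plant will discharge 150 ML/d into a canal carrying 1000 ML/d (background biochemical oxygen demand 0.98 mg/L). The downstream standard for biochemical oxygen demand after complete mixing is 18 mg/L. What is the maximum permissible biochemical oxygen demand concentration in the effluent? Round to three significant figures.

131 mg/L

At the limit, (Qr·Cr + Qe·Cₑ)/(Qr + Qe) = 18:
Cₑ = (1150·18 − 1000·0.9800) / 150.0 = 131.5 mg/L.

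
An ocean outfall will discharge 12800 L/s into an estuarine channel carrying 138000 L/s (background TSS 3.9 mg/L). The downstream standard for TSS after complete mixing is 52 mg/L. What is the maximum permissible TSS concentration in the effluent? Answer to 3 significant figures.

At the limit, (Qr·Cr + Qe·Cₑ)/(Qr + Qe) = 52:
Cₑ = (150800·52 − 138000·3.900) / 12800 = 570.6 mg/L.

571 mg/L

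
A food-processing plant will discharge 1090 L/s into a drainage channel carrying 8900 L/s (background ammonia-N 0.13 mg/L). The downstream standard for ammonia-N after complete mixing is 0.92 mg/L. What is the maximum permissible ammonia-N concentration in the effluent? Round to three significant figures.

At the limit, (Qr·Cr + Qe·Cₑ)/(Qr + Qe) = 0.92:
Cₑ = (9990·0.92 − 8900·0.1300) / 1090 = 7.370 mg/L.

7.37 mg/L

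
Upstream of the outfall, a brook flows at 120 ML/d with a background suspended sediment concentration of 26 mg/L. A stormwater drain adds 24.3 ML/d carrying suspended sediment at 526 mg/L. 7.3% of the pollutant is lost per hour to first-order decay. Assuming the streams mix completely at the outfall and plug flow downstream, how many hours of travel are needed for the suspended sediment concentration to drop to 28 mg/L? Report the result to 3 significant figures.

Conservation of mass: C = (120.0·26.00 + 24.30·526.0) / 144.3 = 15900/144.3 = 110.2 mg/L.
7.3%/h lost → k = −ln(1 − 0.073) = 0.07580 h⁻¹.
110.2·exp(−k·t) = 28 → t = ln(110.2/28)/k = 65070 s = 18.07 h.

18.1 h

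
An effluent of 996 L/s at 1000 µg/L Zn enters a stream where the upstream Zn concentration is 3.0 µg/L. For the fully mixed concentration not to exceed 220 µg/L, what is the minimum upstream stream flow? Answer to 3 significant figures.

3580 L/s

Set C_mix = 220: (Q·3.000 + 996.0·1000) / (Q + 996.0) = 220
→ Q = 996.0·(1000 − 220)/(220 − 3.000) = 3580 L/s.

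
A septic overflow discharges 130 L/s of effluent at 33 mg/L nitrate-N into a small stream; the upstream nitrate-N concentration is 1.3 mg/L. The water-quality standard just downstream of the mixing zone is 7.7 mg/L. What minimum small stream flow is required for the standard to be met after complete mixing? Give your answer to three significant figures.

514 L/s

Set C_mix = 7.7: (Q·1.300 + 130.0·33.00) / (Q + 130.0) = 7.7
→ Q = 130.0·(33.00 − 7.7)/(7.7 − 1.300) = 513.9 L/s.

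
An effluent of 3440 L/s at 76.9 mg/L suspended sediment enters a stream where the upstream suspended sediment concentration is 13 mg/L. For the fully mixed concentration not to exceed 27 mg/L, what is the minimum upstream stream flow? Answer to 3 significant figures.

12300 L/s

Set C_mix = 27: (Q·13.00 + 3440·76.90) / (Q + 3440) = 27
→ Q = 3440·(76.90 − 27)/(27 − 13.00) = 12260 L/s.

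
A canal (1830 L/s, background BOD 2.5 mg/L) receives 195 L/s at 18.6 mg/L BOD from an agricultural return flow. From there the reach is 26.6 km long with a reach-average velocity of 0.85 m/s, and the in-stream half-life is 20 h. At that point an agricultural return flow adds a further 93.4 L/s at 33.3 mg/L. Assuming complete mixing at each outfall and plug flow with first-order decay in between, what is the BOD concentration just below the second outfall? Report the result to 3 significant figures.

Flow-weighted average: C = (1830·2.500 + 195.0·18.60) / 2025 = 8202/2025 = 4.050 mg/L; combined flow 2025 L/s.
Travel time t = 26.6·1000 / 0.85 = 31290 s = 8.693 h.
Half-life 20 h → k = ln 2 / 20 = 0.03466 h⁻¹ = 0.8318 d⁻¹.
After decay, C = 4.050 × e^(−kt) = 4.050 × 0.7399 = 2.997 mg/L.
Second outfall: C = (2025·2.997 + 93.40·33.30)/2118 = 4.333 mg/L.

4.33 mg/L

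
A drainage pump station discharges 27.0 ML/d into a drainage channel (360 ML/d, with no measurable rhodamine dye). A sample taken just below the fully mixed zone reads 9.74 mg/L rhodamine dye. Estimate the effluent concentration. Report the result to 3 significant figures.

Mass balance: 360.0·0 + 27.00·Cₑ = 387.0·9.740
→ Cₑ = (387.0·9.740 − 360.0·0) / 27.00 = 139.6 mg/L.

140 mg/L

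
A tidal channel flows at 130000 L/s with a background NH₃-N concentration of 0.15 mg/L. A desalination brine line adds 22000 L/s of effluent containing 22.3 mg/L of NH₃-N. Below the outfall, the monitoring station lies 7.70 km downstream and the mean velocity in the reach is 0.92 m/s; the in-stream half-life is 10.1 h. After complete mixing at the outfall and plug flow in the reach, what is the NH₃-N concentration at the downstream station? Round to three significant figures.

2.86 mg/L

After mixing, C = (130000·0.1500 + 22000·22.30) / 152000 = 510100/152000 = 3.356 mg/L.
Travel time t = 7.70·1000 / 0.92 = 8370 s = 2.325 h.
Half-life 10.1 h → k = ln 2 / 10.1 = 0.06863 h⁻¹ = 1.647 d⁻¹.
Applying C = C₀e^(−kt): 3.356 × 0.8525 = 2.861 mg/L.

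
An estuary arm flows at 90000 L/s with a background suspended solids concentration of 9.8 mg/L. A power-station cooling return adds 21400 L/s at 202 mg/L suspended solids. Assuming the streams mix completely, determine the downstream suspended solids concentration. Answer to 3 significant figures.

46.7 mg/L

Conservation of mass: C = (90000·9.800 + 21400·202.0) / 111400 = 5205000/111400 = 46.72 mg/L.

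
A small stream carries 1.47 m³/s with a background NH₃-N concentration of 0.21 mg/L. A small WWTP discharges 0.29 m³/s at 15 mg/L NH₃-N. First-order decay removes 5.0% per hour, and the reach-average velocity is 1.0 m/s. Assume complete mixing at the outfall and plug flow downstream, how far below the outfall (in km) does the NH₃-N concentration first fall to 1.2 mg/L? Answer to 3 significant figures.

55.5 km

Mixed concentration C = ΣQC/ΣQ = (1.470·0.2100 + 0.2900·15.00) / 1.760 = 4.659/1.760 = 2.647 mg/L.
5.0%/h lost → k = −ln(1 − 0.05) = 0.05129 h⁻¹.
Set 2.647·exp(−k·t) = 1.2 → t = ln(2.647/1.2)/k = 55520 s = 15.42 h.
Distance = v·t = 1.0·55520 = 55520 m = 55.52 km.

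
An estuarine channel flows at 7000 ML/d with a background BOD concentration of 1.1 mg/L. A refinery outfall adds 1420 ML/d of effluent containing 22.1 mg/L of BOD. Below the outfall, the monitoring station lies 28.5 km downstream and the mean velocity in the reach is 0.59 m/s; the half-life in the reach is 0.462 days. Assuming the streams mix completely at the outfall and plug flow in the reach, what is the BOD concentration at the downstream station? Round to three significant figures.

Mixed concentration C = ΣQC/ΣQ = (7000·1.100 + 1420·22.10) / 8420 = 39080/8420 = 4.642 mg/L.
Travel time t = 28.5·1000 / 0.59 = 48310 s = 13.42 h.
Half-life 0.462 d → k = ln 2 / 0.462 = 1.500 d⁻¹.
First-order decay: C = 4.642·exp(−k·t) = 4.642·0.4322 = 2.006 mg/L.

2.01 mg/L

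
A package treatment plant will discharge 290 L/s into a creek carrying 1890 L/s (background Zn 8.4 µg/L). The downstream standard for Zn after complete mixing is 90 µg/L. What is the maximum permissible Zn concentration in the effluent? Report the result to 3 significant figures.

At the limit, (Qr·Cr + Qe·Cₑ)/(Qr + Qe) = 90:
Cₑ = (2180·90 − 1890·8.400) / 290.0 = 621.8 µg/L.

622 µg/L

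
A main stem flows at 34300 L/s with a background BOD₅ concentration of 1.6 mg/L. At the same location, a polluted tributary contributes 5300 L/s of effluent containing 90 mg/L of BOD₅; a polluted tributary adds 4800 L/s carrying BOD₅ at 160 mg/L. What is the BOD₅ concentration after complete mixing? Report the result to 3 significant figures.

29.3 mg/L

Flow-weighted average: C = (34300·1.600 + 5300·90.00 + 4800·160.0) / 44400 = 1300000/44400 = 29.28 mg/L.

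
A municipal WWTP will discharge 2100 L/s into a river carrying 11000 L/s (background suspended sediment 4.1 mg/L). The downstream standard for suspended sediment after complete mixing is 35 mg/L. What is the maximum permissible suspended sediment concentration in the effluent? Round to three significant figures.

197 mg/L

At the limit, (Qr·Cr + Qe·Cₑ)/(Qr + Qe) = 35:
Cₑ = (13100·35 − 11000·4.100) / 2100 = 196.9 mg/L.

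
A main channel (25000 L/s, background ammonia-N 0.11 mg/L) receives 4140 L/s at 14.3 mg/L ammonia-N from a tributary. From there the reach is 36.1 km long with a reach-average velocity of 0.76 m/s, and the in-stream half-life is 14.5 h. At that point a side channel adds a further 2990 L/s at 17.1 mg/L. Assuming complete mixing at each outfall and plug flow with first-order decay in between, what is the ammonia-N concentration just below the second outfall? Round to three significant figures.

After mixing, C = (25000·0.1100 + 4140·14.30) / 29140 = 61950/29140 = 2.126 mg/L; combined flow 29140 L/s.
Travel time t = 36.1·1000 / 0.76 = 47500 s = 13.19 h.
Half-life 14.5 h → k = ln 2 / 14.5 = 0.04780 h⁻¹ = 1.147 d⁻¹.
Decay over the reach: 2.126·exp(−kt) = 2.126·0.5322 = 1.131 mg/L.
At the second outfall, C = (29140·1.131 + 2990·17.10) / (29140 + 2990) = 2.617 mg/L.

2.62 mg/L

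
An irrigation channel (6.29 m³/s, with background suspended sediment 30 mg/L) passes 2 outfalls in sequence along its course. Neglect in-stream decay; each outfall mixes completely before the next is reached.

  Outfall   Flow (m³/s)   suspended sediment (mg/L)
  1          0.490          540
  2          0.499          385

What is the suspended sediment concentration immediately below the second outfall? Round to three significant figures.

88.7 mg/L

Outfall 1: combined Q = 6.780 m³/s; C = (6.290·30.00 + 0.4900·540.0)/6.780 = 66.86 mg/L.
Outfall 2: combined Q = 7.279 m³/s; C = (6.780·66.86 + 0.4990·385.0)/7.279 = 88.67 mg/L.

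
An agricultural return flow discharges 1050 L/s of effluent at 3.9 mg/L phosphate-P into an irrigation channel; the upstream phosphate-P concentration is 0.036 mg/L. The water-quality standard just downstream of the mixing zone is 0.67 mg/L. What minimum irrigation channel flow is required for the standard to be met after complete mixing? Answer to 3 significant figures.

5350 L/s

Set C_mix = 0.67: (Q·0.03600 + 1050·3.900) / (Q + 1050) = 0.67
→ Q = 1050·(3.900 − 0.67)/(0.67 − 0.03600) = 5349 L/s.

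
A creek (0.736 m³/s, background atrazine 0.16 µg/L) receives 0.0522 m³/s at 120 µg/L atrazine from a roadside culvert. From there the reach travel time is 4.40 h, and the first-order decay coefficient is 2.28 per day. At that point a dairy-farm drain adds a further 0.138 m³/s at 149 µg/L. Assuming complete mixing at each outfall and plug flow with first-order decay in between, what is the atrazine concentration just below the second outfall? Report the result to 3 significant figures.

After mixing, C = (0.7360·0.1600 + 0.05220·120.0) / 0.7882 = 6.382/0.7882 = 8.097 µg/L; combined flow 0.7882 m³/s.
Applying C = C₀e^(−kt): 8.097 × 0.6584 = 5.331 µg/L.
At the second outfall, C = (0.7882·5.331 + 0.1380·149.0) / (0.7882 + 0.1380) = 26.74 µg/L.

26.7 µg/L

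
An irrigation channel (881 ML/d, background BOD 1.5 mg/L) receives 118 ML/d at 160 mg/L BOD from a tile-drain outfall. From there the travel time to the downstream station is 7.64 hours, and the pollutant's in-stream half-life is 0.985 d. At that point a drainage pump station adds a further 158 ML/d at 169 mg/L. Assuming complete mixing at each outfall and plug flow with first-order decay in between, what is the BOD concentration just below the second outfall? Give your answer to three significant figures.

Flow-weighted average: C = (881.0·1.500 + 118.0·160.0) / 999.0 = 20200/999.0 = 20.22 mg/L; combined flow 999.0 ML/d.
Half-life 0.985 d → k = ln 2 / 0.985 = 0.7037 d⁻¹.
Decay over the reach: 20.22·exp(−kt) = 20.22·0.7993 = 16.16 mg/L.
Second outfall: C = (999.0·16.16 + 158.0·169.0)/1157 = 37.03 mg/L.

37.0 mg/L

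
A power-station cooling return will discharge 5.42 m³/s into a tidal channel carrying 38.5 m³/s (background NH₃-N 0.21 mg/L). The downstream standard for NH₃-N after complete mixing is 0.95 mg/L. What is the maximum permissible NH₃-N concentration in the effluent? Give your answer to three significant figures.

6.21 mg/L

At the limit, (Qr·Cr + Qe·Cₑ)/(Qr + Qe) = 0.95:
Cₑ = (43.92·0.95 − 38.50·0.2100) / 5.420 = 6.206 mg/L.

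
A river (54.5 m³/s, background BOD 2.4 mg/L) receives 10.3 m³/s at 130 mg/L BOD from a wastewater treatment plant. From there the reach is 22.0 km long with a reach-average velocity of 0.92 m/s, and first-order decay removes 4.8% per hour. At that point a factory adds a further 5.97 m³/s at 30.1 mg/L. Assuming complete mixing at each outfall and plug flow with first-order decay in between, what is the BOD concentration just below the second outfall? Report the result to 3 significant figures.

Mixed concentration C = ΣQC/ΣQ = (54.50·2.400 + 10.30·130.0) / 64.80 = 1470/64.80 = 22.68 mg/L; combined flow 64.80 m³/s.
Travel time t = 22.0·1000 / 0.92 = 23910 s = 6.643 h.
4.8%/h lost → k = −ln(1 − 0.048) = 0.04919 h⁻¹.
After decay, C = 22.68 × e^(−kt) = 22.68 × 0.7213 = 16.36 mg/L.
At the second outfall, C = (64.80·16.36 + 5.970·30.10) / (64.80 + 5.970) = 17.52 mg/L.

17.5 mg/L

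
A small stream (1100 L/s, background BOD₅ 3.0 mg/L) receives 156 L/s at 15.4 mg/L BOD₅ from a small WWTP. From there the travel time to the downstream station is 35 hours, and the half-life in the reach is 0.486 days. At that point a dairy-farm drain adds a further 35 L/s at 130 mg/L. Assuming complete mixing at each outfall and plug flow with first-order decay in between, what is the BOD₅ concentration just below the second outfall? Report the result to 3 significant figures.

After mixing, C = (1100·3.000 + 156.0·15.40) / 1256 = 5702/1256 = 4.540 mg/L; combined flow 1256 L/s.
Half-life 0.486 d → k = ln 2 / 0.486 = 1.426 d⁻¹.
Applying C = C₀e^(−kt): 4.540 × 0.1249 = 0.5672 mg/L.
Second outfall: C = (1256·0.5672 + 35.00·130.0)/1291 = 4.076 mg/L.

4.08 mg/L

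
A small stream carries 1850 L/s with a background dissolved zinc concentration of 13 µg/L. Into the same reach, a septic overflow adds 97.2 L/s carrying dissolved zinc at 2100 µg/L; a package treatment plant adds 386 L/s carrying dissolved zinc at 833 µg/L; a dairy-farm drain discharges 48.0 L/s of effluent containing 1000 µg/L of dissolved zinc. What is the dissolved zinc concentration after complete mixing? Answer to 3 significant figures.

251 µg/L

After mixing, C = (1850·13.00 + 97.20·2100 + 386.0·833.0 + 48.00·1000) / 2381 = 597700/2381 = 251.0 µg/L.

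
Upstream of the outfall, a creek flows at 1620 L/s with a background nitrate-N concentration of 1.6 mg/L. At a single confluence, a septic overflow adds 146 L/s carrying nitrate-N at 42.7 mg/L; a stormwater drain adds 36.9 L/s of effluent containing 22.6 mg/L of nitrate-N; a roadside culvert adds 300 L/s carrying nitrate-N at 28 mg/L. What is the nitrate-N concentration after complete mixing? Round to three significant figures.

8.59 mg/L

After mixing, C = (1620·1.600 + 146.0·42.70 + 36.90·22.60 + 300.0·28.00) / 2103 = 18060/2103 = 8.588 mg/L.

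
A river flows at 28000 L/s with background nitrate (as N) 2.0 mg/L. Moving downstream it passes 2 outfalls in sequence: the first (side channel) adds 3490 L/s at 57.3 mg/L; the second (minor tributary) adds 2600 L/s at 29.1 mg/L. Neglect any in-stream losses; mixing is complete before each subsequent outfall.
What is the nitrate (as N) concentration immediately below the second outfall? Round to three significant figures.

9.73 mg/L

After outfall 1: Q = 28000 + 3490 = 31490 L/s; C = (28000·2.000 + 3490·57.30)/31490 = 8.129 mg/L.
After outfall 2: Q = 31490 + 2600 = 34090 L/s; C = (31490·8.129 + 2600·29.10)/34090 = 9.728 mg/L.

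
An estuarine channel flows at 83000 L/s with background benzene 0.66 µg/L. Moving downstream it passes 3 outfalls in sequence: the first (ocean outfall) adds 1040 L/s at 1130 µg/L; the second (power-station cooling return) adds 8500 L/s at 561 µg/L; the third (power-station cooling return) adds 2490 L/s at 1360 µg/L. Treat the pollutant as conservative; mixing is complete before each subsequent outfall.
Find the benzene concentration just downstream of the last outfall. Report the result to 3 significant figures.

98.8 µg/L

Below outfall 1: Q → 84040 L/s, C = (83000·0.6600 + 1040·1130)/84040 = 14.64 µg/L.
Below outfall 2: Q → 92540 L/s, C = (84040·14.64 + 8500·561.0)/92540 = 64.82 µg/L.
Below outfall 3: Q → 95030 L/s, C = (92540·64.82 + 2490·1360)/95030 = 98.76 µg/L.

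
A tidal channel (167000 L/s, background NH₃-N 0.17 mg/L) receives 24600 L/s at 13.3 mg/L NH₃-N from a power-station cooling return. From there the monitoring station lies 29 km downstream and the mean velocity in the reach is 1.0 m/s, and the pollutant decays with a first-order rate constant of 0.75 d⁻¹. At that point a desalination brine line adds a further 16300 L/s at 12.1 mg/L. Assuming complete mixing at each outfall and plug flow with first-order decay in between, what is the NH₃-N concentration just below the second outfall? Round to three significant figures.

Flow-weighted average: C = (167000·0.1700 + 24600·13.30) / 191600 = 355600/191600 = 1.856 mg/L; combined flow 191600 L/s.
Travel time t = 29·1000 / 1.0 = 29000 s = 8.056 h.
After decay, C = 1.856 × e^(−kt) = 1.856 × 0.7774 = 1.443 mg/L.
At the second outfall, C = (191600·1.443 + 16300·12.10) / (191600 + 16300) = 2.278 mg/L.

2.28 mg/L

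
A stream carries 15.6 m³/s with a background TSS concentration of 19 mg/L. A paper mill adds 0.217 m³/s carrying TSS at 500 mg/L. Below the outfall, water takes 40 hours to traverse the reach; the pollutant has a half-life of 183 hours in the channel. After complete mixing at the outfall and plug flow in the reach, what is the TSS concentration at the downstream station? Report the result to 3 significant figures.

Mass balance: C = (15.60·19.00 + 0.2170·500.0) / 15.82 = 404.9/15.82 = 25.60 mg/L.
Half-life 183 h → k = ln 2 / 183 = 0.003788 h⁻¹ = 0.09090 d⁻¹.
Applying C = C₀e^(−kt): 25.60 × 0.8594 = 22.00 mg/L.

22.0 mg/L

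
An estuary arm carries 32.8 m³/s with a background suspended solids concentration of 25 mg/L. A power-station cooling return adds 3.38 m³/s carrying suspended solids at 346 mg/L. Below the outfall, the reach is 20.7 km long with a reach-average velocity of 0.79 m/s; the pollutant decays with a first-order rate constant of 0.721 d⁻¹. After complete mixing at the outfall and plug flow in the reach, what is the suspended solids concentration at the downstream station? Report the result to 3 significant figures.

Mass balance: C = (32.80·25.00 + 3.380·346.0) / 36.18 = 1989/36.18 = 54.99 mg/L.
Travel time t = 20.7·1000 / 0.79 = 26200 s = 7.278 h.
First-order decay: C = 54.99·exp(−k·t) = 54.99·0.8036 = 44.19 mg/L.

44.2 mg/L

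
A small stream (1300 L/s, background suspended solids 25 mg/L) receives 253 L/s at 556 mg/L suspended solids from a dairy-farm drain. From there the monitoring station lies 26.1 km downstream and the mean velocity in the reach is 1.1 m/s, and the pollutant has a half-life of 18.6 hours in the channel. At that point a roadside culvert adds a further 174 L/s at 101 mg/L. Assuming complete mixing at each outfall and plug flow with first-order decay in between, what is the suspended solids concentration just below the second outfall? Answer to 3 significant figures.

Conservation of mass: C = (1300·25.00 + 253.0·556.0) / 1553 = 173200/1553 = 111.5 mg/L; combined flow 1553 L/s.
Travel time t = 26.1·1000 / 1.1 = 23730 s = 6.591 h.
Half-life 18.6 h → k = ln 2 / 18.6 = 0.03727 h⁻¹ = 0.8944 d⁻¹.
Decay over the reach: 111.5·exp(−kt) = 111.5·0.7822 = 87.22 mg/L.
At the second outfall, C = (1553·87.22 + 174.0·101.0) / (1553 + 174.0) = 88.61 mg/L.

88.6 mg/L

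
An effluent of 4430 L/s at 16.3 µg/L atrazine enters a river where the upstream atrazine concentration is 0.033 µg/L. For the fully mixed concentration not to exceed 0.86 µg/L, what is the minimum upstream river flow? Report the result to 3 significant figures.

82700 L/s

Set C_mix = 0.86: (Q·0.03300 + 4430·16.30) / (Q + 4430) = 0.86
→ Q = 4430·(16.30 − 0.86)/(0.86 − 0.03300) = 82710 L/s.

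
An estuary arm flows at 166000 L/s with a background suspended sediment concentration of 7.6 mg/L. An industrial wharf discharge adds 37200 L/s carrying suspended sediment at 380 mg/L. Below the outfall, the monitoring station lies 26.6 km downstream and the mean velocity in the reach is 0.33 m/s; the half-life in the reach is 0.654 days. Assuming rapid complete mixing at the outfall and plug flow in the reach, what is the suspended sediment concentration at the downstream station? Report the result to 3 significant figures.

28.2 mg/L

Mass balance: C = (166000·7.600 + 37200·380.0) / 203200 = 15400000/203200 = 75.78 mg/L.
Travel time t = 26.6·1000 / 0.33 = 80610 s = 22.39 h.
Half-life 0.654 d → k = ln 2 / 0.654 = 1.060 d⁻¹.
Decay over the reach: 75.78·exp(−kt) = 75.78·0.3720 = 28.19 mg/L.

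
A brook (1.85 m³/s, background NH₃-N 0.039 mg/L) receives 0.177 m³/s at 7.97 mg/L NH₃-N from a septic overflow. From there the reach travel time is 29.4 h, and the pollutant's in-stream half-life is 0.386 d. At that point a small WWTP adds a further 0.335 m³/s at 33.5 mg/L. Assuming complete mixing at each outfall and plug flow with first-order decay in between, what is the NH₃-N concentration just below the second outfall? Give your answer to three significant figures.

4.82 mg/L

After mixing, C = (1.850·0.03900 + 0.1770·7.970) / 2.027 = 1.483/2.027 = 0.7315 mg/L; combined flow 2.027 m³/s.
Half-life 0.386 d → k = ln 2 / 0.386 = 1.796 d⁻¹.
After decay, C = 0.7315 × e^(−kt) = 0.7315 × 0.1108 = 0.08108 mg/L.
Second outfall: C = (2.027·0.08108 + 0.3350·33.50)/2.362 = 4.821 mg/L.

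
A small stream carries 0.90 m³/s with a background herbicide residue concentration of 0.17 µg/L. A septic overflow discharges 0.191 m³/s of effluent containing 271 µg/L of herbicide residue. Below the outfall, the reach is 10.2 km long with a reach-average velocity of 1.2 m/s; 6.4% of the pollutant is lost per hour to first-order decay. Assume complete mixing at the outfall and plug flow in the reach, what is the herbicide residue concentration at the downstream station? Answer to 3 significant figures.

Conservation of mass: C = (0.9000·0.1700 + 0.1910·271.0) / 1.091 = 51.91/1.091 = 47.58 µg/L.
Travel time t = 10.2·1000 / 1.2 = 8500 s = 2.361 h.
6.4%/h lost → k = −ln(1 − 0.064) = 0.06614 h⁻¹.
Decay over the reach: 47.58·exp(−kt) = 47.58·0.8554 = 40.70 µg/L.

40.7 µg/L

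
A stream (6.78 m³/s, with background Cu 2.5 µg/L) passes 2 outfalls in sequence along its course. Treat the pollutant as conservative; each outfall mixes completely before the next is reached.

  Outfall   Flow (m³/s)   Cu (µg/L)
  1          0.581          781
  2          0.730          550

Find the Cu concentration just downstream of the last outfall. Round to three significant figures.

108 µg/L

Outfall 1: combined Q = 7.361 m³/s; C = (6.780·2.500 + 0.5810·781.0)/7.361 = 63.95 µg/L.
Outfall 2: combined Q = 8.091 m³/s; C = (7.361·63.95 + 0.7300·550.0)/8.091 = 107.8 µg/L.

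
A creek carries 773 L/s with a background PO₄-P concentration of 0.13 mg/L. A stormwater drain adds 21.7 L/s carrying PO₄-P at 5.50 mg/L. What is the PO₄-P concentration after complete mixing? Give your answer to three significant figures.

Mixed concentration C = ΣQC/ΣQ = (773.0·0.1300 + 21.70·5.500) / 794.7 = 219.8/794.7 = 0.2766 mg/L.

0.277 mg/L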